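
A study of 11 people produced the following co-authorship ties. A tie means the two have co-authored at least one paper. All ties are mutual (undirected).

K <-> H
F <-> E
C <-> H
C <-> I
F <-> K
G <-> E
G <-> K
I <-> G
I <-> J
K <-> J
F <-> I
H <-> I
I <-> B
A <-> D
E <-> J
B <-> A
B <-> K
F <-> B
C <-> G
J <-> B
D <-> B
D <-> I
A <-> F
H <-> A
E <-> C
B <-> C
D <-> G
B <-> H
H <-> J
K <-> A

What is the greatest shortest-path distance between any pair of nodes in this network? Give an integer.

Eccentricity of each node (its greatest distance to any other): A:2, B:2, C:2, D:2, E:2, F:2, G:2, H:2, I:2, J:2, K:2.
The maximum eccentricity is 2, realized for instance by the pair F–J via F – B – J. So the diameter is 2.

2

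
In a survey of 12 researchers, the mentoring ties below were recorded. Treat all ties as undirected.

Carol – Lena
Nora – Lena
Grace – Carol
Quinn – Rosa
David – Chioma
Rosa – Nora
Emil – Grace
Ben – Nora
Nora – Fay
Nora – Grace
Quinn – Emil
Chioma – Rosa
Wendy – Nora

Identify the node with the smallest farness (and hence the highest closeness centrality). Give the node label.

Nora

Farness (sum of distances to all others) for each node — Ben:27, Carol:30, Chioma:28, David:38, Emil:27, Fay:27, Grace:22, Lena:25, Nora:17, Quinn:26, Rosa:20, Wendy:27.
The smallest farness is 17, for Nora, so Nora has the highest closeness.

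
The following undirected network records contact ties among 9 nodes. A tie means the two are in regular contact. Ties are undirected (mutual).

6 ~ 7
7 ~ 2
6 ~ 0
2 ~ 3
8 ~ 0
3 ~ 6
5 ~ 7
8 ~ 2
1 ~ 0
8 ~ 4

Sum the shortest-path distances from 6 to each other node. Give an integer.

14

Distances from 6: 0:1, 1:2, 2:2, 3:1, 4:3, 5:2, 7:1, 8:2.
Sum = 1 + 2 + 2 + 1 + 3 + 2 + 1 + 2 = 14.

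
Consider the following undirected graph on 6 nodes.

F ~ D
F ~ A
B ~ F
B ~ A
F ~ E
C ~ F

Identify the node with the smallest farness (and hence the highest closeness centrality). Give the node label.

Farness (sum of distances to all others) for each node — A:8, B:8, C:9, D:9, E:9, F:5.
The smallest farness is 5, for F, so F has the highest closeness.

F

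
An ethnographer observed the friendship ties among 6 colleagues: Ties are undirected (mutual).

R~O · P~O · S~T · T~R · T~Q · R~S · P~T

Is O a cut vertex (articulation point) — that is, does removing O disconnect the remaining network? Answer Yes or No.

No

Even without O, every remaining node can still reach every other (the residual graph is connected), so O is not a cut vertex.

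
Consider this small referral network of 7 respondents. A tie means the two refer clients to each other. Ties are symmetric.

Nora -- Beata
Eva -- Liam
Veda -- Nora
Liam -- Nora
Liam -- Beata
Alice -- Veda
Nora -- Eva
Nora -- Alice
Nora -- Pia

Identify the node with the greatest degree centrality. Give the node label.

Degrees — Alice:2, Beata:2, Eva:2, Liam:3, Nora:6, Pia:1, Veda:2.
The maximum is 6, attained only by Nora.

Nora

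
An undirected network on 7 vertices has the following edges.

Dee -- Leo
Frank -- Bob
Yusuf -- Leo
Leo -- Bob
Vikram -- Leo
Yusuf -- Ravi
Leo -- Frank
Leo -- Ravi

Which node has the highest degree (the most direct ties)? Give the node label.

Leo

Degrees — Bob:2, Dee:1, Frank:2, Leo:6, Ravi:2, Vikram:1, Yusuf:2.
The maximum is 6, attained only by Leo.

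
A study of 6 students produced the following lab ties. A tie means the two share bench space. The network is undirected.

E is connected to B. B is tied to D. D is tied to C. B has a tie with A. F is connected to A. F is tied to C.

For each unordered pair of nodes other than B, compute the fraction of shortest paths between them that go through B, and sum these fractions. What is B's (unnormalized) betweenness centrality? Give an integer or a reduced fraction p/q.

5

Pairs whose geodesics pass through B — A–E: 1; A–D: 1; E–F: 1; E–C: 1; E–D: 1.
All other pairs contribute 0.
Summing the contributions gives betweenness(B) = 5.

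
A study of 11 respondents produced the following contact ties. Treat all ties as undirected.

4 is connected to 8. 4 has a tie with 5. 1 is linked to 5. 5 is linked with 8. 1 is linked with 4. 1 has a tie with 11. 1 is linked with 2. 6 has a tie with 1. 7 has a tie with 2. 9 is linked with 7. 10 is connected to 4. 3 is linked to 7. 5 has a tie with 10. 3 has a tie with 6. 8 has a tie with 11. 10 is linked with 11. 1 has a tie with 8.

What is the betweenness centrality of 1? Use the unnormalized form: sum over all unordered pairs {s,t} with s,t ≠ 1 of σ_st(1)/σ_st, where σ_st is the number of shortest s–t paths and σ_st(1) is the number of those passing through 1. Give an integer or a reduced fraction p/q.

Pairs whose geodesics pass through 1 — 10–9: 3/3; 10–2: 3/3; 10–3: 3/3; 10–7: 3/3; 10–6: 3/3; 9–5: 1; 9–8: 1; 9–11: 1; 9–4: 1; 2–5: 1; 2–8: 1; 2–11: 1; 2–4: 1; 2–6: 1 … (+14 more pairs).
All other pairs contribute 0.
Summing the contributions gives betweenness(1) = 80/3.

80/3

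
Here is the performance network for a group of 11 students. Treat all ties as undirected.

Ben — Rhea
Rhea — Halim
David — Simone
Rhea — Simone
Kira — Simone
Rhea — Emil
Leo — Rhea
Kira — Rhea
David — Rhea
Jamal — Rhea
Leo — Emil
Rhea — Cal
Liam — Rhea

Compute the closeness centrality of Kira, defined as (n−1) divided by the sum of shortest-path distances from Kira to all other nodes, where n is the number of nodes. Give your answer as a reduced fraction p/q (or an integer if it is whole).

Distances from Kira: Ben:2, Cal:2, David:2, Emil:2, Halim:2, Jamal:2, Leo:2, Liam:2, Rhea:1, Simone:1. Sum = 18.
n = 11, so closeness = 10/18 = 5/9.

5/9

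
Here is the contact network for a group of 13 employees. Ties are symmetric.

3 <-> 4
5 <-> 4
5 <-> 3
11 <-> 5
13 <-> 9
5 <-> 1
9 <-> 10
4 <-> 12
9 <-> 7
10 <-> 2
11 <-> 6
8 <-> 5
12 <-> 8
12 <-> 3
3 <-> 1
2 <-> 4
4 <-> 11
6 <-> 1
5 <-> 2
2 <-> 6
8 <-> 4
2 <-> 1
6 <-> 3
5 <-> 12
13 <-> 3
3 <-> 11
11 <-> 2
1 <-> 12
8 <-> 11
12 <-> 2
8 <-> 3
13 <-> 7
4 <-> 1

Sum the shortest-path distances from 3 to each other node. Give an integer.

17

Distances from 3: 1:1, 2:2, 4:1, 5:1, 6:1, 7:2, 8:1, 9:2, 10:3, 11:1, 12:1, 13:1.
Sum = 1 + 2 + 1 + 1 + 1 + 2 + 1 + 2 + 3 + 1 + 1 + 1 = 17.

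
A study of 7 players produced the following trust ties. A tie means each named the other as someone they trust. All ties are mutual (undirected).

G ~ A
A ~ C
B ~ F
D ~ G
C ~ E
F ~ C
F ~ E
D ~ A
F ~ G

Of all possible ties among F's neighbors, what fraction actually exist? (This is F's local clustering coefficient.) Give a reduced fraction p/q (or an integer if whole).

F's neighbors: B, C, E, and G (k = 4).
Possible neighbor pairs: C(4,2) = 6. Edges among them: C–E → e = 1.
Clustering(F) = 1/6.

1/6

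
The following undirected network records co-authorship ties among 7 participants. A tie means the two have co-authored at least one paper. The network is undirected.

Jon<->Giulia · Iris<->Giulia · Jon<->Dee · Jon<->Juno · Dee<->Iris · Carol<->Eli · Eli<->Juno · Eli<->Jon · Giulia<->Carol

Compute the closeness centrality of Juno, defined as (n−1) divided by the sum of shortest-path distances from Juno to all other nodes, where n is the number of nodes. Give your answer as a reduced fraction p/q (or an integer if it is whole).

Distances from Juno: Carol:2, Dee:2, Eli:1, Giulia:2, Iris:3, Jon:1. Sum = 11.
n = 7, so closeness = 6/11.

6/11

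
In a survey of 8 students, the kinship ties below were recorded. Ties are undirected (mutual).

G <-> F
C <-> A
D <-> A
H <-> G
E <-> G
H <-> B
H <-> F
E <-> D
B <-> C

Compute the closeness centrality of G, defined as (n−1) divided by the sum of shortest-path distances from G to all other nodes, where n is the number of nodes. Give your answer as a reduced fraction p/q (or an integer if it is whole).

Distances from G: A:3, B:2, C:3, D:2, E:1, F:1, H:1. Sum = 13.
n = 8, so closeness = 7/13.

7/13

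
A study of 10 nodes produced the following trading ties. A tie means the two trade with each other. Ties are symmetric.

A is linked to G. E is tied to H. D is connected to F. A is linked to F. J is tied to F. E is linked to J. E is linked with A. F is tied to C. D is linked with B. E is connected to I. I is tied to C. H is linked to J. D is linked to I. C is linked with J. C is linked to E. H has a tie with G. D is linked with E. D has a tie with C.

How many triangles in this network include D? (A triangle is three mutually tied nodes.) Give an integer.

4

D's neighbors: B, C, E, F, and I.
Neighbor pairs that are themselves tied: D–C–E; D–C–F; D–C–I; D–E–I. Each forms one triangle with D, for 4 in total.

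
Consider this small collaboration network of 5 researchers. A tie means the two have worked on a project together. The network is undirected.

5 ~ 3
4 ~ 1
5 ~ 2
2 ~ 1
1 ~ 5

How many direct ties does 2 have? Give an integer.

2 is directly tied to 1 and 5. That is 2 neighbors, so the degree of 2 is 2.

2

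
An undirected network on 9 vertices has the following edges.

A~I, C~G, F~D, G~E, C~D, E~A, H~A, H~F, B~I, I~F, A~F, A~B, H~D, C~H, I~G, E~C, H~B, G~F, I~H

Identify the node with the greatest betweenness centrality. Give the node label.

Unnormalized betweenness of each node: A:17/6, B:0, C:7/3, D:1/3, E:5/6, F:13/6, G:11/6, H:14/3, I:2.
H has the largest value, 14/3, making it the main broker — the node through which the most shortest paths run.

H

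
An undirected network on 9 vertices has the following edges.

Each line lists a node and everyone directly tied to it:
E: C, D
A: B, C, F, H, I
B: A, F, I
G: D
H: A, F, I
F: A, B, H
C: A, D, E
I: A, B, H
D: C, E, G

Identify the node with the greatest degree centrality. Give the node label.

Degrees — A:5, B:3, C:3, D:3, E:2, F:3, G:1, H:3, I:3.
The maximum is 5, attained only by A.

A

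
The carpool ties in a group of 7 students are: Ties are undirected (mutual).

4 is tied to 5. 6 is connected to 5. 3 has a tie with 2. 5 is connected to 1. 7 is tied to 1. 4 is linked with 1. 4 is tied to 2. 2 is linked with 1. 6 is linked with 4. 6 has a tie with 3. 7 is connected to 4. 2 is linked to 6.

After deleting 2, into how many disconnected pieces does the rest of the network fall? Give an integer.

2's neighbors (1, 3, 4, and 6) remain reachable from one another through other ties, so the rest of the network stays in one piece.

1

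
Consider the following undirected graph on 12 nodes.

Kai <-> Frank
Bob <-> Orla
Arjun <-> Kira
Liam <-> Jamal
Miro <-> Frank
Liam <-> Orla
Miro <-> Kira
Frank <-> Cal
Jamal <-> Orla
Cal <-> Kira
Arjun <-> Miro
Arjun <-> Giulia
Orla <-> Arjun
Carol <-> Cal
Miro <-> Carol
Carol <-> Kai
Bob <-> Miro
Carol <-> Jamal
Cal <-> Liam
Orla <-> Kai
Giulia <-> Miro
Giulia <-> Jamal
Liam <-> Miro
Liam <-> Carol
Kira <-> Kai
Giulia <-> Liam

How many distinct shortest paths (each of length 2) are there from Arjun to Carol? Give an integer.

1

The shortest distance is 2, and the only length-2 path is Arjun–Miro–Carol. So there is exactly 1 shortest path.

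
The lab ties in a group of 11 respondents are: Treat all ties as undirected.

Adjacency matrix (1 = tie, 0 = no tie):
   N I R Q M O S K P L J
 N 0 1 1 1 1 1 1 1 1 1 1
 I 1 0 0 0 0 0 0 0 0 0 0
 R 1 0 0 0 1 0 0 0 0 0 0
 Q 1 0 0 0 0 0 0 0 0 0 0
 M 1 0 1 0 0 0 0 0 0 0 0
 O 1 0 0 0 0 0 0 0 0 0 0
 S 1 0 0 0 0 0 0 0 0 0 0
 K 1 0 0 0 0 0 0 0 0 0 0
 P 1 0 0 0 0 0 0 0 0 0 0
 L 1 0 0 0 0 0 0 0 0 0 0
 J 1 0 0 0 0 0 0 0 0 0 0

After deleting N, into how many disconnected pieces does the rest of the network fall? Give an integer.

Without N, the remaining ties split the others into: {I}; {M, R}; {Q}; {O}; {S}; {K}; {P}; {L}; {J}.
That's 9 separate components.

9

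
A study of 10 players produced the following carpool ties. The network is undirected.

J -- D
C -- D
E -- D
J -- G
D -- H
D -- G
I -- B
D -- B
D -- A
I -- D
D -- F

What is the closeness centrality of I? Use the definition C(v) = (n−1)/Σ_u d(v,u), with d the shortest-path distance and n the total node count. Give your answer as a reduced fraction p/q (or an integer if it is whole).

Distances from I: A:2, B:1, C:2, D:1, E:2, F:2, G:2, H:2, J:2. Sum = 16.
n = 10, so closeness = 9/16.

9/16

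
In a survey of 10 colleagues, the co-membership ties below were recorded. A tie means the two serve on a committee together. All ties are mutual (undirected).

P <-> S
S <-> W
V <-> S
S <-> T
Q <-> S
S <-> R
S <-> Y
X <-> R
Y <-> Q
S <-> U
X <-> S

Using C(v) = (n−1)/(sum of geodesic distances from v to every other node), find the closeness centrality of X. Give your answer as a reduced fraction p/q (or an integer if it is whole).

Distances from X: P:2, Q:2, R:1, S:1, T:2, U:2, V:2, W:2, Y:2. Sum = 16.
n = 10, so closeness = 9/16.

9/16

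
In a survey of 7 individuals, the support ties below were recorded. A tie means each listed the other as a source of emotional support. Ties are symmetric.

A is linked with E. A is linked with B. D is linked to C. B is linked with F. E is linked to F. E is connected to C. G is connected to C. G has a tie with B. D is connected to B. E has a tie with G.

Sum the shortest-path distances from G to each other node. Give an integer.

9

Distances from G: A:2, B:1, C:1, D:2, E:1, F:2.
Sum = 2 + 1 + 1 + 2 + 1 + 2 = 9.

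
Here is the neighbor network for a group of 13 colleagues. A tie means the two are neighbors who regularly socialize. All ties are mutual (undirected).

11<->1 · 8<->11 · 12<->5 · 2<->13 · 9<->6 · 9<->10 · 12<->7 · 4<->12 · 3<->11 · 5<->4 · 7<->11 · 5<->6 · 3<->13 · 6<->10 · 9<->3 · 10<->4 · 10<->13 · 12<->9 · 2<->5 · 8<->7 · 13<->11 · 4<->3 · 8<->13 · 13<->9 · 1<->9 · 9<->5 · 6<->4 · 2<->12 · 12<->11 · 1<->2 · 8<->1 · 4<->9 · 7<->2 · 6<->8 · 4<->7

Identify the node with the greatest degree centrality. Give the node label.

Degrees — 1:4, 2:5, 3:4, 4:7, 5:5, 6:5, 7:5, 8:5, 9:8, 10:4, 11:6, 12:6, 13:6.
The maximum is 8, attained only by 9.

9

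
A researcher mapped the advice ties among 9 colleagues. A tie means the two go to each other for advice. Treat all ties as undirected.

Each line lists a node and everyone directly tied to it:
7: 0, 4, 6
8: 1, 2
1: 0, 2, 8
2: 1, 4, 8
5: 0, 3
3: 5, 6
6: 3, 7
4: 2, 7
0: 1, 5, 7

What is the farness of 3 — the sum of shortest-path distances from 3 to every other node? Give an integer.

Distances from 3: 0:2, 1:3, 2:4, 4:3, 5:1, 6:1, 7:2, 8:4.
Sum = 2 + 3 + 4 + 3 + 1 + 1 + 2 + 4 = 20.

20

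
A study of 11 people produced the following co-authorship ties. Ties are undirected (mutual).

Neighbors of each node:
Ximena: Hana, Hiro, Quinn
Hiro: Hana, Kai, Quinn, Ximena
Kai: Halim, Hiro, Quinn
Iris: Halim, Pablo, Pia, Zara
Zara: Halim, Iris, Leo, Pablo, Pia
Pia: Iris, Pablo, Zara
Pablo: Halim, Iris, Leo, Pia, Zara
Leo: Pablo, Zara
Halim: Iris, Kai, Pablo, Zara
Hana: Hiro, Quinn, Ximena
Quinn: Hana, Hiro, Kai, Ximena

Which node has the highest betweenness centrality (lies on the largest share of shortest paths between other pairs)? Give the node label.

Halim

Unnormalized betweenness of each node: Halim:25, Hana:0, Hiro:7, Iris:2, Kai:24, Leo:0, Pablo:6, Pia:0, Quinn:7, Ximena:0, Zara:6.
Halim has the largest value, 25, making it the main broker — the node through which the most shortest paths run.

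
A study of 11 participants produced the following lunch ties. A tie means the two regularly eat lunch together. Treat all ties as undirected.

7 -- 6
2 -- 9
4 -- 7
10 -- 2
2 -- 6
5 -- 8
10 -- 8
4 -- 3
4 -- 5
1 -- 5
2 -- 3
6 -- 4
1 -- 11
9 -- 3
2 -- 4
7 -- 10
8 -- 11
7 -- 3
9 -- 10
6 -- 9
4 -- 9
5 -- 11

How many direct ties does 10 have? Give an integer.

10 is directly tied to 2, 7, 8, and 9. That is 4 neighbors, so the degree of 10 is 4.

4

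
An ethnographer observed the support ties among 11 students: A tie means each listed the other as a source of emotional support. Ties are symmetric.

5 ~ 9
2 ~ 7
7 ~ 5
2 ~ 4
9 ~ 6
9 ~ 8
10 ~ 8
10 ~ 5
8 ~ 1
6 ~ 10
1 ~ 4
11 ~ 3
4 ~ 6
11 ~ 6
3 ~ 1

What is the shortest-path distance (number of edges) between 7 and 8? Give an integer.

One shortest route is 7 – 5 – 10 – 8, which uses 3 edges, and at distance 2 from 7 we only reach {4, 9, 10}, which does not include 8. So d(7,8) = 3.

3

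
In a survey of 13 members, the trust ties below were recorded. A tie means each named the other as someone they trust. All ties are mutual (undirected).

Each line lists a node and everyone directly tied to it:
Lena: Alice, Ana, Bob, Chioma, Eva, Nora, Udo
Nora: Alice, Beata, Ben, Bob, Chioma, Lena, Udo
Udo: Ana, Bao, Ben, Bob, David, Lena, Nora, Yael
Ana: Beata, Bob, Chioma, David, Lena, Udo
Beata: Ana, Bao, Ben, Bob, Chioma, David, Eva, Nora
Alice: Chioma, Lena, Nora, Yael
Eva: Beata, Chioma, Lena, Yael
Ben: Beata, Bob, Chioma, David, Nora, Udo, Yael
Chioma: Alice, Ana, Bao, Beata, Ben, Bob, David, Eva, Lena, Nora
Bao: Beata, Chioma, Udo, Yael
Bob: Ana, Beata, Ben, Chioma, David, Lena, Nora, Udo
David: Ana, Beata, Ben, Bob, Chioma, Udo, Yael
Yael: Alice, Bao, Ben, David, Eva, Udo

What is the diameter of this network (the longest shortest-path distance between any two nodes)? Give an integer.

2

Eccentricity of each node (its greatest distance to any other): Alice:2, Ana:2, Bao:2, Beata:2, Ben:2, Bob:2, Chioma:2, David:2, Eva:2, Lena:2, Nora:2, Udo:2, Yael:2.
The maximum eccentricity is 2, realized for instance by the pair Lena–Beata via Lena – Bob – Beata. So the diameter is 2.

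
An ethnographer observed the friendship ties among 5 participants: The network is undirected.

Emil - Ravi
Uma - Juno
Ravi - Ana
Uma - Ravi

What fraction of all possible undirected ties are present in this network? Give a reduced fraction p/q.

2/5

There are 4 edges and 5 nodes, so the maximum possible is C(5,2) = 10.
Density = 4/10 = 2/5.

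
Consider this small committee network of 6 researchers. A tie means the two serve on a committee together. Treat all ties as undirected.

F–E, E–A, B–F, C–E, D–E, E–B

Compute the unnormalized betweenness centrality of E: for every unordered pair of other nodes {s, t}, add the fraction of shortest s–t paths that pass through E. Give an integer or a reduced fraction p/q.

Pairs whose geodesics pass through E — D–C: 1; D–F: 1; D–B: 1; D–A: 1; C–F: 1; C–B: 1; C–A: 1; F–A: 1; B–A: 1.
All other pairs contribute 0.
Summing the contributions gives betweenness(E) = 9.

9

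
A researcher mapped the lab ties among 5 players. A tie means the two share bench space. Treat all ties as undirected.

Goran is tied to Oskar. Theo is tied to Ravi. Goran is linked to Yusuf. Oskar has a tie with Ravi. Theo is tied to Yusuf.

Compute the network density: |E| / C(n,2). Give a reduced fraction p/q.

There are 5 edges and 5 nodes, so the maximum possible is C(5,2) = 10.
Density = 5/10 = 1/2.

1/2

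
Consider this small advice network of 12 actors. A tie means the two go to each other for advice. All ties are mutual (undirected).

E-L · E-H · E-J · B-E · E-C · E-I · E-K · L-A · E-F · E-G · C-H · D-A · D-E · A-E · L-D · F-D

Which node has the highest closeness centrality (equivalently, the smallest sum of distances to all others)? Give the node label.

Farness (sum of distances to all others) for each node — A:19, B:21, C:20, D:18, E:11, F:20, G:21, H:20, I:21, J:21, K:21, L:19.
The smallest farness is 11, for E, so E has the highest closeness.

E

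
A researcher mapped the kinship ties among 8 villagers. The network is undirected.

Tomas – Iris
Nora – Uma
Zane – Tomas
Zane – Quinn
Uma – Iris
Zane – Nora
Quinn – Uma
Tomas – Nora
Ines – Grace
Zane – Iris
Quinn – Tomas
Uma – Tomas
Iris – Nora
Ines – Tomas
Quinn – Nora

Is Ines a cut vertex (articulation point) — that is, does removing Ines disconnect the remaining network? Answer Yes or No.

Removing Ines leaves {Iris, Nora, Quinn, Tomas, Uma, and Zane} with no path to {Grace}, so the network splits into 2 components. Ines is a cut vertex.

Yes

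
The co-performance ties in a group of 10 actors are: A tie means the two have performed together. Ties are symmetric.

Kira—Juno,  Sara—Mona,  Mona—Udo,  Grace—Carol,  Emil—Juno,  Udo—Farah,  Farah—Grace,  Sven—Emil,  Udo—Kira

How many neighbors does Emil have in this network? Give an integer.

Emil is directly tied to Juno and Sven. That is 2 neighbors, so the degree of Emil is 2.

2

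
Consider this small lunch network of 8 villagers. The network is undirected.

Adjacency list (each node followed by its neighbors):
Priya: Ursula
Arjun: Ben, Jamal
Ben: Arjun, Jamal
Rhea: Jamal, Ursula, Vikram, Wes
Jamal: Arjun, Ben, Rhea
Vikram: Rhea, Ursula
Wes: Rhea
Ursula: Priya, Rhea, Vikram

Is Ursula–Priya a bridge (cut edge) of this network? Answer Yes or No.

Yes

Without the Ursula–Priya edge there is no alternate route between Ursula and Priya, so the network disconnects. It is a bridge.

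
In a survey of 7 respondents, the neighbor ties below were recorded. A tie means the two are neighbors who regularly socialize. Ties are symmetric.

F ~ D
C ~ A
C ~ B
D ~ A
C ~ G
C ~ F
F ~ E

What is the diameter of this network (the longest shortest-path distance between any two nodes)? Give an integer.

3

Eccentricity of each node (its greatest distance to any other): A:3, B:3, C:2, D:3, E:3, F:2, G:3.
The maximum eccentricity is 3, realized for instance by the pair D–G via D – F – C – G. So the diameter is 3.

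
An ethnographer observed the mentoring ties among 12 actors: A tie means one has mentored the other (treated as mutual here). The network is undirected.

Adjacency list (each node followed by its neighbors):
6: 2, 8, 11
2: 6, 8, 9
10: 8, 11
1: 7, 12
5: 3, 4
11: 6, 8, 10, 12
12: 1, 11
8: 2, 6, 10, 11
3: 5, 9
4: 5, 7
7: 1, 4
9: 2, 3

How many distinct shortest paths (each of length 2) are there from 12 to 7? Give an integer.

The shortest distance is 2, and the only length-2 path is 12–1–7. So there is exactly 1 shortest path.

1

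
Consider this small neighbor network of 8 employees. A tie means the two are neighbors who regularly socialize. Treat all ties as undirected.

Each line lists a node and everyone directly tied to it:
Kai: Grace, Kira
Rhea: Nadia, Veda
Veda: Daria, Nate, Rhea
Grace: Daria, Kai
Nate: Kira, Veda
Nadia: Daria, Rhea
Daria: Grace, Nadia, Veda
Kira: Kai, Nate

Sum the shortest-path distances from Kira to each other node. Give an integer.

16

Distances from Kira: Daria:3, Grace:2, Kai:1, Nadia:4, Nate:1, Rhea:3, Veda:2.
Sum = 3 + 2 + 1 + 4 + 1 + 3 + 2 = 16.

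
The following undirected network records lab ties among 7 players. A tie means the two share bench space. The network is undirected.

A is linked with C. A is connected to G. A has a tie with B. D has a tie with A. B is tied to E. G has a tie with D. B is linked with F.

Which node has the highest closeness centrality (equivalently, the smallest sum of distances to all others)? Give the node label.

A

Farness (sum of distances to all others) for each node — A:8, B:9, C:13, D:12, E:14, F:14, G:12.
The smallest farness is 8, for A, so A has the highest closeness.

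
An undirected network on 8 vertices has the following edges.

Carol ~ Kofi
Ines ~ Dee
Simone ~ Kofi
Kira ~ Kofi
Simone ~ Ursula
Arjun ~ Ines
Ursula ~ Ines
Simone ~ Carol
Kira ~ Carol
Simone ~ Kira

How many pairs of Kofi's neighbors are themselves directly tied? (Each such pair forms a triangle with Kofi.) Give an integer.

3

Kofi's neighbors: Carol, Kira, and Simone.
Neighbor pairs that are themselves tied: Kofi–Carol–Kira; Kofi–Carol–Simone; Kofi–Kira–Simone. Each forms one triangle with Kofi, for 3 in total.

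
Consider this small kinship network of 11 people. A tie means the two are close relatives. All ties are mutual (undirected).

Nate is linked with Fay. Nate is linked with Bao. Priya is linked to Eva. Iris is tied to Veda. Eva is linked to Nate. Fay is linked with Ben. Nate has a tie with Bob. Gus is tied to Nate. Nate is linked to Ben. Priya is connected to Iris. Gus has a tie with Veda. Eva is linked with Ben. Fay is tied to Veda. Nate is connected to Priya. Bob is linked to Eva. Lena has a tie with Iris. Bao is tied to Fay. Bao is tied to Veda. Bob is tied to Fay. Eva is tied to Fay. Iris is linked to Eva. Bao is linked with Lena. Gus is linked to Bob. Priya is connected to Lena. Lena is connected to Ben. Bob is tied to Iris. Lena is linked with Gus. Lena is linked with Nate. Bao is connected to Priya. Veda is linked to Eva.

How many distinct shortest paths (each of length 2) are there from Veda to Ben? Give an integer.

The shortest distance is 2. The length-2 paths are: Veda–Eva–Ben; Veda–Fay–Ben.
That gives 2 distinct shortest paths.

2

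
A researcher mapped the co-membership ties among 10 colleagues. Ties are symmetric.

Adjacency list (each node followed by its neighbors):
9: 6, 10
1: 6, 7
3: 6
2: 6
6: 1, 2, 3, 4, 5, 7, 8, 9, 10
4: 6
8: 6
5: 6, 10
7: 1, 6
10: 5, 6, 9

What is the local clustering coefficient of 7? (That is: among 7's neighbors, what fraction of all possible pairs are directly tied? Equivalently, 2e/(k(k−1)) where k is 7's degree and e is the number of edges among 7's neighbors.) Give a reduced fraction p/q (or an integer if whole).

1

7's neighbors: 1 and 6 (k = 2).
Possible neighbor pairs: C(2,2) = 1. Edges among them: 1–6 → e = 1.
Clustering(7) = 1/1.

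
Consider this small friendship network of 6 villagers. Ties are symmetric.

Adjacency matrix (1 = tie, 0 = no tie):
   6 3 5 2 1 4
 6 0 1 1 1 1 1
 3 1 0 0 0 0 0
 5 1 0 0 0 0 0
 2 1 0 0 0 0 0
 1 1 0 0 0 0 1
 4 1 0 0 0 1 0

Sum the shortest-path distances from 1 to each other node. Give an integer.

8

Distances from 1: 2:2, 3:2, 4:1, 5:2, 6:1.
Sum = 2 + 2 + 1 + 2 + 1 = 8.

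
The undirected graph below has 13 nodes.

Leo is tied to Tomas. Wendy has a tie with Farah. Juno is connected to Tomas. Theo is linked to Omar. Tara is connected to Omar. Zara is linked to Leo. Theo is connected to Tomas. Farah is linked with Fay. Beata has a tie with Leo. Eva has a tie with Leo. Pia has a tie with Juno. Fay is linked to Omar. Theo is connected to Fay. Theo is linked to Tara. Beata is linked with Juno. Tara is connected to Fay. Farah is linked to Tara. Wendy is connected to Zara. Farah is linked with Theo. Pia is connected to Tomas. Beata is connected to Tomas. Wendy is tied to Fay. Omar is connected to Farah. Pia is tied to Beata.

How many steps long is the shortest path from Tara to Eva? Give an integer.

4

One shortest route is Tara – Theo – Tomas – Leo – Eva, which uses 4 edges, and at distance 3 from Tara we only reach {Beata, Juno, Leo, Pia, Zara}, which does not include Eva. So d(Tara,Eva) = 4.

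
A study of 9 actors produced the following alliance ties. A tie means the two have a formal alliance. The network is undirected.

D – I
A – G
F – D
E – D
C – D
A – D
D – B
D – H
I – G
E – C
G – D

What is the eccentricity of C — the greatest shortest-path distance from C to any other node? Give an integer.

Distances from C: A:2, B:2, D:1, E:1, F:2, G:2, H:2, I:2.
The largest is 2 (to A, H, G, F, I, and B), so the eccentricity of C is 2.

2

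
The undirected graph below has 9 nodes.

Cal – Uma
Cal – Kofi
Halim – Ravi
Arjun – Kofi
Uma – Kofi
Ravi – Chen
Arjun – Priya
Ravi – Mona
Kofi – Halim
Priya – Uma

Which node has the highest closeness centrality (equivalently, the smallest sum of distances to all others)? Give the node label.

Kofi

Farness (sum of distances to all others) for each node — Arjun:19, Cal:19, Chen:25, Halim:15, Kofi:14, Mona:25, Priya:23, Ravi:18, Uma:18.
The smallest farness is 14, for Kofi, so Kofi has the highest closeness.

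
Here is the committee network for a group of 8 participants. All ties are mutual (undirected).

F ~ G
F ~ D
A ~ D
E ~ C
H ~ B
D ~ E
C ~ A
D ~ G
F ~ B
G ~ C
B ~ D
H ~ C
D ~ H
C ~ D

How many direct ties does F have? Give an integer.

F is directly tied to B, D, and G. That is 3 neighbors, so the degree of F is 3.

3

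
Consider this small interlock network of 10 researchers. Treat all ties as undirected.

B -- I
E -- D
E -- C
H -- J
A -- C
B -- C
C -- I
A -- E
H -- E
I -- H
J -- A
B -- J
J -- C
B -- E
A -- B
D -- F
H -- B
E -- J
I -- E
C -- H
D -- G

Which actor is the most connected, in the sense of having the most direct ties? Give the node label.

E

Degrees — A:4, B:6, C:6, D:3, E:7, F:1, G:1, H:5, I:4, J:5.
The maximum is 7, attained only by E.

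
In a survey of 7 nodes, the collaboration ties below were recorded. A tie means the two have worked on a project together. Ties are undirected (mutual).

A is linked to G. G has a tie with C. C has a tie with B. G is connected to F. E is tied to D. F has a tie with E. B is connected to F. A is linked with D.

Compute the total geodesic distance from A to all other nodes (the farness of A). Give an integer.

Distances from A: B:3, C:2, D:1, E:2, F:2, G:1.
Sum = 3 + 2 + 1 + 2 + 2 + 1 = 11.

11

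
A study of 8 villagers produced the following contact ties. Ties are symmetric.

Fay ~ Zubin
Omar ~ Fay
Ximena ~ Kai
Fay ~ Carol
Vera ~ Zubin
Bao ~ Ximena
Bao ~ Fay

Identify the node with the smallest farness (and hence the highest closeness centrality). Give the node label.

Farness (sum of distances to all others) for each node — Bao:13, Carol:17, Fay:11, Kai:23, Omar:17, Vera:21, Ximena:17, Zubin:15.
The smallest farness is 11, for Fay, so Fay has the highest closeness.

Fay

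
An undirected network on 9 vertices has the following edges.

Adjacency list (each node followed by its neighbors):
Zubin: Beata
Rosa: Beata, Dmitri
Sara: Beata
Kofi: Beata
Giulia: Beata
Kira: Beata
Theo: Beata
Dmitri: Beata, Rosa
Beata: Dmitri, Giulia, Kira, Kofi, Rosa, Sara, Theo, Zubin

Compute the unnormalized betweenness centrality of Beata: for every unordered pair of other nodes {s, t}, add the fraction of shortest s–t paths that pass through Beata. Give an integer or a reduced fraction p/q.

Pairs whose geodesics pass through Beata — Giulia–Sara: 1; Giulia–Kofi: 1; Giulia–Theo: 1; Giulia–Kira: 1; Giulia–Zubin: 1; Giulia–Rosa: 1; Giulia–Dmitri: 1; Sara–Kofi: 1; Sara–Theo: 1; Sara–Kira: 1; Sara–Zubin: 1; Sara–Rosa: 1; Sara–Dmitri: 1; Kofi–Theo: 1 … (+13 more pairs).
All other pairs contribute 0.
Summing the contributions gives betweenness(Beata) = 27.

27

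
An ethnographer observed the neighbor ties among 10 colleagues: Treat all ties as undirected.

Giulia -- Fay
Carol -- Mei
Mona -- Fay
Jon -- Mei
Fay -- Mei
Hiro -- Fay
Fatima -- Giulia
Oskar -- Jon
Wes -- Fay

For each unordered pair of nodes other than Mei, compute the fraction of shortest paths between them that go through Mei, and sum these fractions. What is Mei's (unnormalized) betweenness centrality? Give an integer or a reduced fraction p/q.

Pairs whose geodesics pass through Mei — Fay–Jon: 1; Fay–Oskar: 1; Fay–Carol: 1; Jon–Fatima: 1; Jon–Mona: 1; Jon–Hiro: 1; Jon–Carol: 1; Jon–Giulia: 1; Jon–Wes: 1; Oskar–Fatima: 1; Oskar–Mona: 1; Oskar–Hiro: 1; Oskar–Carol: 1; Oskar–Giulia: 1 … (+6 more pairs).
All other pairs contribute 0.
Summing the contributions gives betweenness(Mei) = 20.

20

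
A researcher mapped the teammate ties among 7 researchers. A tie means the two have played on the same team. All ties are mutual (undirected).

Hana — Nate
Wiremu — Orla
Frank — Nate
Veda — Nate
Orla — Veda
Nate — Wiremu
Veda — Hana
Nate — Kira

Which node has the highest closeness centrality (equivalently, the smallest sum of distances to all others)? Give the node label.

Farness (sum of distances to all others) for each node — Frank:12, Hana:10, Kira:12, Nate:7, Orla:12, Veda:9, Wiremu:10.
The smallest farness is 7, for Nate, so Nate has the highest closeness.

Nate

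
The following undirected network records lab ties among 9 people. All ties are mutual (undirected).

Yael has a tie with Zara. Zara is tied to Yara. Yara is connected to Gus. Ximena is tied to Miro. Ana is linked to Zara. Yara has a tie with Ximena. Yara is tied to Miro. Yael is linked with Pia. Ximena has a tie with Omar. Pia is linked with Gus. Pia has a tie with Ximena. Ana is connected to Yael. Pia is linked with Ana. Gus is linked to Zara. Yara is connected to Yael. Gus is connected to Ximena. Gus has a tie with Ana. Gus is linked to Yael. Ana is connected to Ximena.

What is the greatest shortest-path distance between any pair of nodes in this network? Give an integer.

3

Eccentricity of each node (its greatest distance to any other): Ana:2, Gus:2, Miro:2, Omar:3, Pia:2, Ximena:2, Yael:3, Yara:2, Zara:3.
The maximum eccentricity is 3, realized for instance by the pair Yael–Omar via Yael – Pia – Ximena – Omar. So the diameter is 3.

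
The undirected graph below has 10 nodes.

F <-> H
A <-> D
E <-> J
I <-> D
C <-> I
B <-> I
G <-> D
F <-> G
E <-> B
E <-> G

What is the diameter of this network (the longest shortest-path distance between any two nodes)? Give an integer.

Eccentricity of each node (its greatest distance to any other): A:4, B:4, C:5, D:3, E:3, F:4, G:3, H:5, I:4, J:4.
The maximum eccentricity is 5, realized for instance by the pair C–H via C – I – D – G – F – H. So the diameter is 5.

5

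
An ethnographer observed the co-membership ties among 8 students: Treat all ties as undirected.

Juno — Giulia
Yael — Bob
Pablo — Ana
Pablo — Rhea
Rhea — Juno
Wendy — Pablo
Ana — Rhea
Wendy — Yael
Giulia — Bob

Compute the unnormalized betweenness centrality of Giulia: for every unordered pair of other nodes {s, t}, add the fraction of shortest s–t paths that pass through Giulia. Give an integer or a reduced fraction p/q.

Pairs whose geodesics pass through Giulia — Ana–Bob: 1/2; Yael–Juno: 1; Bob–Juno: 1; Bob–Rhea: 1.
All other pairs contribute 0.
Summing the contributions gives betweenness(Giulia) = 7/2.

7/2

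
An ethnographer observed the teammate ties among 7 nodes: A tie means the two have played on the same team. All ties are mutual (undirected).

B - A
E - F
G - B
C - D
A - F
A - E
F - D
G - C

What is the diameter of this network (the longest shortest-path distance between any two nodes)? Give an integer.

Eccentricity of each node (its greatest distance to any other): A:3, B:3, C:3, D:3, E:3, F:3, G:3.
The maximum eccentricity is 3, realized for instance by the pair G–F via G – C – D – F. So the diameter is 3.

3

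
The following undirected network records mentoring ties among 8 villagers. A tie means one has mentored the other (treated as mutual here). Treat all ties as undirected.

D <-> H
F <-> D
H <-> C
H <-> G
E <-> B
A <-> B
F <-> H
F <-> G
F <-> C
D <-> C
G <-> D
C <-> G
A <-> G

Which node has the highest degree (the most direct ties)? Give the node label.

Degrees — A:2, B:2, C:4, D:4, E:1, F:4, G:5, H:4.
The maximum is 5, attained only by G.

G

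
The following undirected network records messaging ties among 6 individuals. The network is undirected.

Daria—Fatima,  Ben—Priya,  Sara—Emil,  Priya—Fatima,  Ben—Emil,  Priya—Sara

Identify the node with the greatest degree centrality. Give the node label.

Priya

Degrees — Ben:2, Daria:1, Emil:2, Fatima:2, Priya:3, Sara:2.
The maximum is 3, attained only by Priya.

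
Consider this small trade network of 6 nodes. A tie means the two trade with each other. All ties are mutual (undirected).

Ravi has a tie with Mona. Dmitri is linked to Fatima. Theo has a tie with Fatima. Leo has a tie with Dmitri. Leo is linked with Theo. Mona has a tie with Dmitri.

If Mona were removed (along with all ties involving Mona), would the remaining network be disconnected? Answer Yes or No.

Yes

Removing Mona leaves {Dmitri, Fatima, Leo, and Theo} with no path to {Ravi}, so the network splits into 2 components. Mona is a cut vertex.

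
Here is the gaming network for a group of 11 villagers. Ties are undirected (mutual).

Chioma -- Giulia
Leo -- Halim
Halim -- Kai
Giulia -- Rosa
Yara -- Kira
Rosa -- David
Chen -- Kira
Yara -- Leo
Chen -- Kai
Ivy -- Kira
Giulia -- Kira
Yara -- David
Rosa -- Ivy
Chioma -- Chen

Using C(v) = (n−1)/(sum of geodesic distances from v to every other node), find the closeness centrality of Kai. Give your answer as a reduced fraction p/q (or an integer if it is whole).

2/5

Distances from Kai: Chen:1, Chioma:2, David:4, Giulia:3, Halim:1, Ivy:3, Kira:2, Leo:2, Rosa:4, Yara:3. Sum = 25.
n = 11, so closeness = 10/25 = 2/5.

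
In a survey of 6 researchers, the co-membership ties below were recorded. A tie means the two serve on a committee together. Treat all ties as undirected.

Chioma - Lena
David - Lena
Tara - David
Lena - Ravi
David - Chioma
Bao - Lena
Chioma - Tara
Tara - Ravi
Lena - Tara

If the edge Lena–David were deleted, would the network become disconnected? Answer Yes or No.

No

Even without that edge, Lena still reaches David via Lena – Tara – David, so the network stays connected. Not a bridge.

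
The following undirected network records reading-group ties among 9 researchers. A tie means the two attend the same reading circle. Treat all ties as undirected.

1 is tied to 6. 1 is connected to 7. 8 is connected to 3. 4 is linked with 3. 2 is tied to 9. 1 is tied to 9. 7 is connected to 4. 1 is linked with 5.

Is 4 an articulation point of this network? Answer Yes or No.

Removing 4 leaves {1, 2, 5, 6, 7, and 9} with no path to {3 and 8}, so the network splits into 2 components. 4 is a cut vertex.

Yes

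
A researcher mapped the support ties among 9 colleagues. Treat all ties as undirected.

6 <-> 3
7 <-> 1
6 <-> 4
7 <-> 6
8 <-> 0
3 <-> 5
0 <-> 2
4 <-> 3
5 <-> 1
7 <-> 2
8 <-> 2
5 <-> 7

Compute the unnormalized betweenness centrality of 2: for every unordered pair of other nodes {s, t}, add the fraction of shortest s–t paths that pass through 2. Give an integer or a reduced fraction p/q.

Pairs whose geodesics pass through 2 — 4–0: 1; 4–8: 1; 3–0: 2/2; 3–8: 2/2; 6–0: 1; 6–8: 1; 0–7: 1; 0–5: 1; 0–1: 1; 7–8: 1; 5–8: 1; 8–1: 1.
All other pairs contribute 0.
Summing the contributions gives betweenness(2) = 12.

12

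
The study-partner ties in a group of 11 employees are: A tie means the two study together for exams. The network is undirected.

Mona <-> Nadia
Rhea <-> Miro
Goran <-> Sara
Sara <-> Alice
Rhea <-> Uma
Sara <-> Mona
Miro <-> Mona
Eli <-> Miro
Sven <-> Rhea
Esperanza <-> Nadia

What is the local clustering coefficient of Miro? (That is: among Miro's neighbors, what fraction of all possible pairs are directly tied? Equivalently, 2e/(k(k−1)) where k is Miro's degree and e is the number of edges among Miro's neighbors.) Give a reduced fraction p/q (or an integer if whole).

0

Miro's neighbors: Eli, Mona, and Rhea (k = 3).
Possible neighbor pairs: C(3,2) = 3. Edges among them: none → e = 0.
Clustering(Miro) = 0/3 = 0.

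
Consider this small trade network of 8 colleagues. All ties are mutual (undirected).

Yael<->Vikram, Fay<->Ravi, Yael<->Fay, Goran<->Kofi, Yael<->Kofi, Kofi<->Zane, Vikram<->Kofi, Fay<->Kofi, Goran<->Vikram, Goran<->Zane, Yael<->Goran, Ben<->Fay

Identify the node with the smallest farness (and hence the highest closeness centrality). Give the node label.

Kofi

Farness (sum of distances to all others) for each node — Ben:16, Fay:10, Goran:12, Kofi:9, Ravi:16, Vikram:13, Yael:10, Zane:14.
The smallest farness is 9, for Kofi, so Kofi has the highest closeness.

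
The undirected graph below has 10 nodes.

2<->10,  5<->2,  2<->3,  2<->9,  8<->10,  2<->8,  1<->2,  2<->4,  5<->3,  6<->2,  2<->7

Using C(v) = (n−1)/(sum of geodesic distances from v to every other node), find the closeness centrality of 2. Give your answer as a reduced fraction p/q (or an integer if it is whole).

1

Distances from 2: 1:1, 3:1, 4:1, 5:1, 6:1, 7:1, 8:1, 9:1, 10:1. Sum = 9.
n = 10, so closeness = 9/9 = 1.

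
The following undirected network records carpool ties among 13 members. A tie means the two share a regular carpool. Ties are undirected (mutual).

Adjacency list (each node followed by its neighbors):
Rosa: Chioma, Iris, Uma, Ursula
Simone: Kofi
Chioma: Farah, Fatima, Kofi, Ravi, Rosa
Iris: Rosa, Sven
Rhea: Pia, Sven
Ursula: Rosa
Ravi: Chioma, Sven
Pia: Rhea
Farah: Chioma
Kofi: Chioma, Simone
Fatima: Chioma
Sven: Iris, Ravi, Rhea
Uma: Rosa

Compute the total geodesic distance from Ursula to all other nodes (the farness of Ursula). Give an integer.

Distances from Ursula: Chioma:2, Farah:3, Fatima:3, Iris:2, Kofi:3, Pia:5, Ravi:3, Rhea:4, Rosa:1, Simone:4, Sven:3, Uma:2.
Sum = 2 + 3 + 3 + 2 + 3 + 5 + 3 + 4 + 1 + 4 + 3 + 2 = 35.

35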